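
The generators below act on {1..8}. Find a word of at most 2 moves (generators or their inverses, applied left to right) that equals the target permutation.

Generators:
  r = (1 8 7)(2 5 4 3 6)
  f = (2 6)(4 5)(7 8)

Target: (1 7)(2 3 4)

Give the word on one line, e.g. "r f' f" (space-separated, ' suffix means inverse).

f r'

  after f: (2 6)(4 5)(7 8)
  after r': (1 7)(2 3 4)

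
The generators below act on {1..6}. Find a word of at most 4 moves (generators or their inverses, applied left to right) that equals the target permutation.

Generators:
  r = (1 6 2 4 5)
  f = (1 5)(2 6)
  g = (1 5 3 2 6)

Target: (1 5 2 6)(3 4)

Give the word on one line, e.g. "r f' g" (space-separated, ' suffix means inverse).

g r g

  after g: (1 5 3 2 6)
  after r: (3 4 5)
  after g: (1 5 2 6)(3 4)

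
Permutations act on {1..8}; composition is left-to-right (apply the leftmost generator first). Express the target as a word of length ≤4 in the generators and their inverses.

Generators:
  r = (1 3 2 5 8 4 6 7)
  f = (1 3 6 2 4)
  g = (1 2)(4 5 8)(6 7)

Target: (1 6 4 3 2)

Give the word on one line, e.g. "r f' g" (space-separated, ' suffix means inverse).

  after f: (1 3 6 2 4)
  after f: (1 6 4 3 2)

f f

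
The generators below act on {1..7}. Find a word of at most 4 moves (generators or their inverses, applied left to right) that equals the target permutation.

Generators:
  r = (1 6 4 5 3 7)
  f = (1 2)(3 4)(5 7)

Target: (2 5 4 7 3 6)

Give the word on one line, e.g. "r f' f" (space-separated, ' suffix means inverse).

f' r' f

  after f': (1 2)(3 4)(5 7)
  after r': (1 2 7 4 5 3 6)
  after f: (2 5 4 7 3 6)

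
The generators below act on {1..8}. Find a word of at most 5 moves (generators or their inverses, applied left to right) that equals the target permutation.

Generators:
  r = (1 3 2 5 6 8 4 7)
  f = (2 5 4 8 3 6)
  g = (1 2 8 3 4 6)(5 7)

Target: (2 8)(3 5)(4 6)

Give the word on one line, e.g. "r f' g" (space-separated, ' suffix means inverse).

f' f' f'

  after f': (2 6 3 8 4 5)
  after f': (2 3 4)(5 6 8)
  after f': (2 8)(3 5)(4 6)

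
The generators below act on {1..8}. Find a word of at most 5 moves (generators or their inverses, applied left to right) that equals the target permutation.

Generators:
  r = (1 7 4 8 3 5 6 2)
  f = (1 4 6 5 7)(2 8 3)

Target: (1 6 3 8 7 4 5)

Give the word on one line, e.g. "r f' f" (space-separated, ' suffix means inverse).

r r r f' r'

  after r: (1 7 4 8 3 5 6 2)
  after r: (1 4 3 6)(2 7 8 5)
  after r: (1 8 6 7 3 2 4 5)
  after f': (1 2)(4 6 5 7 8)
  after r': (1 6 3 8 7 4 5)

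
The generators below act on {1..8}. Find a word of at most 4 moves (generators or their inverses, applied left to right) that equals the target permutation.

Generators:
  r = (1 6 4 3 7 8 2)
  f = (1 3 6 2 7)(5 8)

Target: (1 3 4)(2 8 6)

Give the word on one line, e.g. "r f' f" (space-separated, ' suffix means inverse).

  after r': (1 2 8 7 3 4 6)
  after f': (1 6 7)(2 5 8)(3 4)
  after f': (1 3 4)(2 8 6)

r' f' f'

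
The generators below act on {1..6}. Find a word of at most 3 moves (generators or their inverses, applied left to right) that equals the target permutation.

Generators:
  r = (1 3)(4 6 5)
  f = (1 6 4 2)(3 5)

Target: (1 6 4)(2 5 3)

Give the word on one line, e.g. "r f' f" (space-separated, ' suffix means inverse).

  after r': (1 3)(4 5 6)
  after f': (1 5)(2 4 3)
  after r': (1 6 4)(2 5 3)

r' f' r'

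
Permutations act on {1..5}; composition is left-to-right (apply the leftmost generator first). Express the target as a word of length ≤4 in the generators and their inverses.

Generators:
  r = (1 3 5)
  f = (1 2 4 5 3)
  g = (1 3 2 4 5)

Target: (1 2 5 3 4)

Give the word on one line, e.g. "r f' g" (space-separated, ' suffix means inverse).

  after r': (1 5 3)
  after g': (1 4 2 3 5)
  after f': (1 2 5 3 4)

r' g' f'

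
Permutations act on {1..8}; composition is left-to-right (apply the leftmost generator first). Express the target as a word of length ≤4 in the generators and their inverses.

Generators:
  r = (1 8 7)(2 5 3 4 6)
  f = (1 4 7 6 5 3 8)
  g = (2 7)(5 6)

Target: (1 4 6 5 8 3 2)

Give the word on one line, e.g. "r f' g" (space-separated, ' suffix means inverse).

  after r: (1 8 7)(2 5 3 4 6)
  after r: (1 7 8)(2 3 6 5 4)
  after f: (1 6 3 5 7)(2 8 4)
  after r': (1 4 6 5 8 3 2)

r r f r'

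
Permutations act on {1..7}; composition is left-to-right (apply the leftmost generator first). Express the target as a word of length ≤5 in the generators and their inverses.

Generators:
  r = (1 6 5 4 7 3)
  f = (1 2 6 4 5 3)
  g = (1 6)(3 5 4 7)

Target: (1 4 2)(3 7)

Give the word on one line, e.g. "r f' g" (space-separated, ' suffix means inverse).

  after f': (1 3 5 4 6 2)
  after f': (1 5 6)(2 3 4)
  after r: (1 4 2)(3 7)

f' f' r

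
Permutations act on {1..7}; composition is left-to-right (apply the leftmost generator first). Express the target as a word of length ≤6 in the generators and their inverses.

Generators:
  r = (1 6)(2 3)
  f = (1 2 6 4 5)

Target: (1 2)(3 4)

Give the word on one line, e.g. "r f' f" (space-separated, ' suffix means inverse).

r f' r f r'

  after r: (1 6)(2 3)
  after f': (1 2 3)(4 6 5)
  after r: (1 3 6 5 4)
  after f: (1 3 4 2 6)
  after r': (1 2)(3 4)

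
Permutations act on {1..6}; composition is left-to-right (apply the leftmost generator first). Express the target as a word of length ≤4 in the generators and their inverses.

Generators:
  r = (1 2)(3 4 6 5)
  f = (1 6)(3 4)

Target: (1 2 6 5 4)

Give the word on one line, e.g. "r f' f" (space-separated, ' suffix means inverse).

  after r: (1 2)(3 4 6 5)
  after f: (1 2 6 5 4)

r f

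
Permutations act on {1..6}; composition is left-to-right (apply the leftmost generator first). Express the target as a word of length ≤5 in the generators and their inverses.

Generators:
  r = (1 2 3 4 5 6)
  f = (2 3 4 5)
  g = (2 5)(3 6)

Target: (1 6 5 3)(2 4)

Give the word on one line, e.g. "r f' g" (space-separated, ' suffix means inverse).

  after f': (2 5 4 3)
  after r': (1 6 5 3)(2 4)
  after g': (1 3)(2 4 5 6)
  after g': (1 6 5 3)(2 4)

f' r' g' g'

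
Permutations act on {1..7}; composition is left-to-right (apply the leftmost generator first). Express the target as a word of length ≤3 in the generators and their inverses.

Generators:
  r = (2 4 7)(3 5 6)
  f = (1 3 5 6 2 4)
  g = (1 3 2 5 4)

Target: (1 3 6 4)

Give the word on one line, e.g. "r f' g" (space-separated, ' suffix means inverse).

g f' g

  after g: (1 3 2 5 4)
  after f': (2 3 6 5)
  after g: (1 3 6 4)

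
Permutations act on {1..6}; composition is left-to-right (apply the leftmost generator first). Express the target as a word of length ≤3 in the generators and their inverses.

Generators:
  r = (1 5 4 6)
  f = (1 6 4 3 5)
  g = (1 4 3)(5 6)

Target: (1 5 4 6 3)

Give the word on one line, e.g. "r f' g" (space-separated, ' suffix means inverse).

f' g g

  after f': (1 5 3 4 6)
  after g: (1 6 4 5)
  after g: (1 5 4 6 3)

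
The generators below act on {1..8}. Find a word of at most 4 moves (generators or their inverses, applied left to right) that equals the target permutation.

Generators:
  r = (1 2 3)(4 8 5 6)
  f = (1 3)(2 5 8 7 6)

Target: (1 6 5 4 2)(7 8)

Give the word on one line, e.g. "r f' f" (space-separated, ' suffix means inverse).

  after r': (1 3 2)(4 6 5 8)
  after r': (1 2 3)(4 5)(6 8)
  after f': (1 6 5 4 2)(7 8)

r' r' f'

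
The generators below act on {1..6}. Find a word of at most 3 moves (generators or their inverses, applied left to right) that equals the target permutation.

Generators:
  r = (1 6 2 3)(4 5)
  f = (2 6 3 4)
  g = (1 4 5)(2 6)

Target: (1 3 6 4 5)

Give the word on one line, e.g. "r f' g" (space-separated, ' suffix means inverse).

g f'

  after g: (1 4 5)(2 6)
  after f': (1 3 6 4 5)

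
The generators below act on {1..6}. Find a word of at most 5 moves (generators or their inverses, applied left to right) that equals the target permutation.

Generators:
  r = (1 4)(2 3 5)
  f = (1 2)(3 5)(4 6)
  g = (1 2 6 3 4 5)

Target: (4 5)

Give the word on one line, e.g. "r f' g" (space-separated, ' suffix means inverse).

g r' f r' f

  after g: (1 2 6 3 4 5)
  after r': (1 5 4 3)(2 6)
  after f: (1 3 2 4 5 6)
  after r': (1 2)(3 5 6 4)
  after f: (4 5)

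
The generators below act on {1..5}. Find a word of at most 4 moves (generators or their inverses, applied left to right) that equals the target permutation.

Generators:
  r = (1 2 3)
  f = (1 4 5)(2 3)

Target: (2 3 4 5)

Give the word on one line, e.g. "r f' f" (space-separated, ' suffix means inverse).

  after r': (1 3 2)
  after r': (1 2 3)
  after f: (1 3 4 5)
  after r: (2 3 4 5)

r' r' f r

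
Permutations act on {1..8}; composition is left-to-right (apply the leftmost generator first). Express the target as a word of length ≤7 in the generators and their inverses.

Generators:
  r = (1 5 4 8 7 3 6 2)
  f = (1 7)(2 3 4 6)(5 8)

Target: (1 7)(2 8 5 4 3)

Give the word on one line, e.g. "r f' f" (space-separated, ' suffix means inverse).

  after f': (1 7)(2 6 4 3)(5 8)
  after r': (1 8)(2 3 6 5 4 7)
  after f: (1 5 6 8 7 3 2 4)
  after r': (2 5 3 6 4)
  after f: (1 7)(2 8 5 4 3)

f' r' f r' f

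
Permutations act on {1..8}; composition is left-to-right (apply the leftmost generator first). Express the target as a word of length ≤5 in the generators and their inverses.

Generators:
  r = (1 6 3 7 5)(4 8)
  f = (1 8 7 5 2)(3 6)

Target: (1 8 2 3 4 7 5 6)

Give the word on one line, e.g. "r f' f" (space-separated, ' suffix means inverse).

  after r': (1 5 7 3 6)(4 8)
  after r': (1 7 6 5 3)
  after f: (1 5 6 2)(3 8 7)
  after r: (2 6)(3 4 8 5)
  after f: (1 8 2 3 4 7 5 6)

r' r' f r f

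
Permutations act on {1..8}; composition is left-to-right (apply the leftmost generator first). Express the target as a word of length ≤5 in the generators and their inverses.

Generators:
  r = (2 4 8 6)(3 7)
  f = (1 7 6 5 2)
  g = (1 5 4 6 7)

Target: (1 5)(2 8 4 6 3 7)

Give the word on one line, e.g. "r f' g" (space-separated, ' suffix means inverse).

  after f: (1 7 6 5 2)
  after g': (1 6)(2 7 4 5)
  after f: (1 5)(2 6 7 4)
  after r': (1 5)(2 8 4 6 3 7)

f g' f r'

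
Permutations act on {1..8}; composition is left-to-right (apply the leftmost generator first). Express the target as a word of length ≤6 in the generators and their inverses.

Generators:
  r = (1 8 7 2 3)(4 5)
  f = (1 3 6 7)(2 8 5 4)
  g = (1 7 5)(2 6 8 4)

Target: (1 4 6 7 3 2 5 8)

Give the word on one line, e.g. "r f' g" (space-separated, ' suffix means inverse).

  after f': (1 7 6 3)(2 4 5 8)
  after g': (2 8 4 7)(3 5 6)
  after r: (1 8 5 6)(2 7 3 4)
  after g: (1 4 6 7 3 2 5 8)

f' g' r g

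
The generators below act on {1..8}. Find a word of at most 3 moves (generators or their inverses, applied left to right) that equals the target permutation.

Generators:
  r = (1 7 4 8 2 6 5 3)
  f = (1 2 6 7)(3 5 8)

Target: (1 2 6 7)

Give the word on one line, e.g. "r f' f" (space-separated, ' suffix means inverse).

f' f' f'

  after f': (1 7 6 2)(3 8 5)
  after f': (1 6)(2 7)(3 5 8)
  after f': (1 2 6 7)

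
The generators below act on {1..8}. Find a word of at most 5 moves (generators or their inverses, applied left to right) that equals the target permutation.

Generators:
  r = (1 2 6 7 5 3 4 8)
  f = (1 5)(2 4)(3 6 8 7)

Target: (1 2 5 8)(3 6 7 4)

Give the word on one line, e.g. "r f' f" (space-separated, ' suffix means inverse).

  after f': (1 5)(2 4)(3 7 8 6)
  after r: (1 3 5 2 8 7)(4 6)
  after r: (1 4 7 2)(5 6 8)
  after f: (1 2 5 8)(3 6 7 4)

f' r r f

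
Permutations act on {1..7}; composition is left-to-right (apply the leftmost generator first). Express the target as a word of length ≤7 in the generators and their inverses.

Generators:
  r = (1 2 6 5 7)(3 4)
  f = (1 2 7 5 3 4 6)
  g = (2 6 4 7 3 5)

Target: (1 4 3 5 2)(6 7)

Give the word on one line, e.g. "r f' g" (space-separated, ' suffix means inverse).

  after f: (1 2 7 5 3 4 6)
  after g: (1 6)(2 3 7)
  after f': (1 4 3 2 5 7)
  after r: (1 3 6 5)(2 7)
  after r: (1 4 3 5 2)(6 7)

f g f' r r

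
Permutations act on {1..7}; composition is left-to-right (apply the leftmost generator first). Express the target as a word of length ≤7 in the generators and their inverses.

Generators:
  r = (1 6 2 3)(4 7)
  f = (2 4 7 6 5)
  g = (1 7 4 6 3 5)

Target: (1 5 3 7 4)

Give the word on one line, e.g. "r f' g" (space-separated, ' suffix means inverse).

r' r' f' r r

  after r': (1 3 2 6)(4 7)
  after r': (1 2)(3 6)
  after f': (1 5 6 3 7 4 2)
  after r: (1 5 2 6)(3 4)
  after r: (1 5 3 7 4)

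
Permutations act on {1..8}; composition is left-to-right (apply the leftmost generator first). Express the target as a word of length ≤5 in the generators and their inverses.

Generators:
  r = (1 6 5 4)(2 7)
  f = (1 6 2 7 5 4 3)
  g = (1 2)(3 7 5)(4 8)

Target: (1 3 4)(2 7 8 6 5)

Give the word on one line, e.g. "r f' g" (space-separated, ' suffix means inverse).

f f g' f' r'

  after f: (1 6 2 7 5 4 3)
  after f: (1 2 5 3 6 7 4)
  after g': (2 7 8 4)(3 6)
  after f': (1 3)(4 6)(5 7 8)
  after r': (1 3 4)(2 7 8 6 5)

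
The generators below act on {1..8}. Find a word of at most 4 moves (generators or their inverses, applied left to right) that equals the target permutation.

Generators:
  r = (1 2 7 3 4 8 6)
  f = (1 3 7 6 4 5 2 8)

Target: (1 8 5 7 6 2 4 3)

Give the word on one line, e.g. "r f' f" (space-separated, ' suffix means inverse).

r' f r

  after r': (1 6 8 4 3 7 2)
  after f: (1 4 7 8 5 2 3 6)
  after r: (1 8 5 7 6 2 4 3)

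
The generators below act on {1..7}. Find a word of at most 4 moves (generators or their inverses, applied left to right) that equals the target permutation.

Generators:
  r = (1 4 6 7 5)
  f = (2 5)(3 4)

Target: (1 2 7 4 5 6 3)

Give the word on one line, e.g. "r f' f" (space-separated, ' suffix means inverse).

r' f r'

  after r': (1 5 7 6 4)
  after f: (1 2 5 7 6 3 4)
  after r': (1 2 7 4 5 6 3)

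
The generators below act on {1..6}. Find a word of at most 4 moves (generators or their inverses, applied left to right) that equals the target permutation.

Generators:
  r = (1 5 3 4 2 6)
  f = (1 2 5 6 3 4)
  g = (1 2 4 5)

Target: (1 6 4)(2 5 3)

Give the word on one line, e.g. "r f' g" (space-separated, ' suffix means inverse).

f g' g' f

  after f: (1 2 5 6 3 4)
  after g': (2 4 5 6 3)
  after g': (1 5 6 3)
  after f: (1 6 4)(2 5 3)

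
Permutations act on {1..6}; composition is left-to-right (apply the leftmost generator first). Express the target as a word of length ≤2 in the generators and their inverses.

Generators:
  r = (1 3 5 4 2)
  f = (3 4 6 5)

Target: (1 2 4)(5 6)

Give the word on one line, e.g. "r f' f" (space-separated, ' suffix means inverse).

  after f': (3 5 6 4)
  after r': (1 2 4)(5 6)

f' r'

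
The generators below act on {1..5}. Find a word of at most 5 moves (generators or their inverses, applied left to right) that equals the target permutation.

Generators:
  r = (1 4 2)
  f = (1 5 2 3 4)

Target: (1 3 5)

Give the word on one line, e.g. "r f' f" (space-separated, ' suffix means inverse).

  after f': (1 4 3 2 5)
  after f': (1 3 5 4 2)
  after r': (1 3 5)

f' f' r'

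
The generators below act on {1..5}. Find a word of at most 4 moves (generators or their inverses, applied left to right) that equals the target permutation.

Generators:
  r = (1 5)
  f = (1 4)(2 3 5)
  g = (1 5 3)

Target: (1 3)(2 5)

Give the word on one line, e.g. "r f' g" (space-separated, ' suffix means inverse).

f' f' g'

  after f': (1 4)(2 5 3)
  after f': (2 3 5)
  after g': (1 3)(2 5)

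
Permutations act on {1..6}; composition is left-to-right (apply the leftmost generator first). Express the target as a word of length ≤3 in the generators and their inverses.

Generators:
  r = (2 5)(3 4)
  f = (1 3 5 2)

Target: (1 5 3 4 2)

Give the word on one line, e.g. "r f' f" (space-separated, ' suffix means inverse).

r' f f

  after r': (2 5)(3 4)
  after f: (1 3 4 5)
  after f: (1 5 3 4 2)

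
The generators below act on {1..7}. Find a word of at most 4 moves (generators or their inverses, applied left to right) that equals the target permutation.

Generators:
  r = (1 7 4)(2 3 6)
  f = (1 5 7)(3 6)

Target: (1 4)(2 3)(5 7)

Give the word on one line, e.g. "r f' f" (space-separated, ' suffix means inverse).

r' f

  after r': (1 4 7)(2 6 3)
  after f: (1 4)(2 3)(5 7)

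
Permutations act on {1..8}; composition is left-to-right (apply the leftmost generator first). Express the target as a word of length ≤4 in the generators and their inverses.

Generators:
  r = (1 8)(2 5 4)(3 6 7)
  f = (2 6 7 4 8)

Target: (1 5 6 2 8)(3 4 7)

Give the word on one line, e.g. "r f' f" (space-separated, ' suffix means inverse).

f' r f' r'

  after f': (2 8 4 7 6)
  after r: (1 8 2)(3 6 5 4)
  after f': (1 4 3 2)(5 7 6)
  after r': (1 5 6 2 8)(3 4 7)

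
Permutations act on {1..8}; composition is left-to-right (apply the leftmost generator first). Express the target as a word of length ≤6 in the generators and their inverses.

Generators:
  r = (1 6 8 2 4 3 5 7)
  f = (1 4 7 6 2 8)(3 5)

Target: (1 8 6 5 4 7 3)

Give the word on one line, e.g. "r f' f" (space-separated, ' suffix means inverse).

  after r': (1 7 5 3 4 2 8 6)
  after f: (1 6 4 8 2)(3 7)
  after f: (1 2 4)(3 6 7 5)
  after r': (1 8 6 5 4 7 3)

r' f f r'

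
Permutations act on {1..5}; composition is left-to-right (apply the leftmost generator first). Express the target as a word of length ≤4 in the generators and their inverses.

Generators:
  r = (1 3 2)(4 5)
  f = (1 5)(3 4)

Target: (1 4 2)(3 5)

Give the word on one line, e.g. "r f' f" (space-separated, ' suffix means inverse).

  after f': (1 5)(3 4)
  after r: (1 4 2)(3 5)

f' r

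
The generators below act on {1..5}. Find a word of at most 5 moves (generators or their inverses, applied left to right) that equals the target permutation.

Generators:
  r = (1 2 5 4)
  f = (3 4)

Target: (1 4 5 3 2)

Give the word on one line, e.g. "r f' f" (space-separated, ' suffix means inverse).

  after r: (1 2 5 4)
  after f': (1 2 5 3 4)
  after r': (3 5)
  after r': (1 4 5 3 2)

r f' r' r'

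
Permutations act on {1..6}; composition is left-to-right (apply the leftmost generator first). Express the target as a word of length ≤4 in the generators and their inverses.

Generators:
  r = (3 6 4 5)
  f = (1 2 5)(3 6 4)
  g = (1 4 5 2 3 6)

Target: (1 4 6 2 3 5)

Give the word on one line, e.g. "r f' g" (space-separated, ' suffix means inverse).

r r g

  after r: (3 6 4 5)
  after r: (3 4)(5 6)
  after g: (1 4 6 2 3 5)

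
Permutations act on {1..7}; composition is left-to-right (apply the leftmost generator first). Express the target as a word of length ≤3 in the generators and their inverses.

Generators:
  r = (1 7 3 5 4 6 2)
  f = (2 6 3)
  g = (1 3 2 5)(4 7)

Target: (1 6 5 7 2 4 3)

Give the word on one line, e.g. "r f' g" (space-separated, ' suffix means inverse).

r' r'

  after r': (1 2 6 4 5 3 7)
  after r': (1 6 5 7 2 4 3)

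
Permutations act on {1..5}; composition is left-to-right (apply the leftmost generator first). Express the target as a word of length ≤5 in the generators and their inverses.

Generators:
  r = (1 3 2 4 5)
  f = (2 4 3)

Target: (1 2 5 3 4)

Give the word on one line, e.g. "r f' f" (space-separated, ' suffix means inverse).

r' r' r'

  after r': (1 5 4 2 3)
  after r': (1 4 3 5 2)
  after r': (1 2 5 3 4)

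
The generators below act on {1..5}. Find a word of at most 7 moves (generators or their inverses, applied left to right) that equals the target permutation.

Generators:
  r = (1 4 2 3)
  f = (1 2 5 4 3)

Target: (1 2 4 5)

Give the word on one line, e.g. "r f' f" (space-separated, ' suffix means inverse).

f r r f' r'

  after f: (1 2 5 4 3)
  after r: (1 3 4)(2 5)
  after r: (2 5 3)
  after f': (1 3)(4 5)
  after r': (1 2 4 5)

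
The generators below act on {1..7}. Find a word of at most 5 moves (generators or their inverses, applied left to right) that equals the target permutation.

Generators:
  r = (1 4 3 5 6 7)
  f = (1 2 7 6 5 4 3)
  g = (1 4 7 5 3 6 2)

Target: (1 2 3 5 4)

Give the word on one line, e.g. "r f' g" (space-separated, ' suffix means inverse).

  after f: (1 2 7 6 5 4 3)
  after f: (1 7 5 3 2 6 4)
  after f: (1 6 3 7 4 2 5)
  after g: (1 2 3 5 4)

f f f g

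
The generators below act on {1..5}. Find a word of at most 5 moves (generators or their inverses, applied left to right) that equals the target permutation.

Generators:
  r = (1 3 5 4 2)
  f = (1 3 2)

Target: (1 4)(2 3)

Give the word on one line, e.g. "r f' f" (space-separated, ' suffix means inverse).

  after r: (1 3 5 4 2)
  after f: (1 2 3 5 4)
  after r': (1 4 2)
  after f': (1 4 3)
  after f': (1 4)(2 3)

r f r' f' f'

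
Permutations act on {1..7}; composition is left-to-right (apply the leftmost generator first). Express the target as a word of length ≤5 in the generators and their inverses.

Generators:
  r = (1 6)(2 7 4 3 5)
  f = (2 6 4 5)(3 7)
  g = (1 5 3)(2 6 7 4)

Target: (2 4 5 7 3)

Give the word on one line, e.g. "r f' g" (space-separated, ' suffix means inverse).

g f' g' g' r

  after g: (1 5 3)(2 6 7 4)
  after f': (1 4 5 7 6 3)
  after g': (1 7 2 4)(5 6)
  after g': (1 6)(2 7 4 3 5)
  after r: (2 4 5 7 3)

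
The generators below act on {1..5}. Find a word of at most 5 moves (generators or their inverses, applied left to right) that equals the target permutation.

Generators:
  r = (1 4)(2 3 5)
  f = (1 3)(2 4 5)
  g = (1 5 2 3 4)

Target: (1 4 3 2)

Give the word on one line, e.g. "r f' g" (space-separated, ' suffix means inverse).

f' f' r'

  after f': (1 3)(2 5 4)
  after f': (2 4 5)
  after r': (1 4 3 2)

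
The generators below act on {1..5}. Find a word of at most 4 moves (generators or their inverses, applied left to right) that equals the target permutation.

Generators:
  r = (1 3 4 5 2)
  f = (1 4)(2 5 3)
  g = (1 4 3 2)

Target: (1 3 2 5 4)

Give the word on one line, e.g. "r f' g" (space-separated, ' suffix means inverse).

r' g f' r'

  after r': (1 2 5 4 3)
  after g: (2 5 3 4)
  after f': (1 4 3)
  after r': (1 3 2 5 4)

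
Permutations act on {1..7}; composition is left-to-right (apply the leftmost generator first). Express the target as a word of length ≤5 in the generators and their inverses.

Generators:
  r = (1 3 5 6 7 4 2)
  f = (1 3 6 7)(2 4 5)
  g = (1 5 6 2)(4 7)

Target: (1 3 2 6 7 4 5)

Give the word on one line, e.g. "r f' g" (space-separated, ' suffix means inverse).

r g g

  after r: (1 3 5 6 7 4 2)
  after g: (1 3 6 4)(2 5)
  after g: (1 3 2 6 7 4 5)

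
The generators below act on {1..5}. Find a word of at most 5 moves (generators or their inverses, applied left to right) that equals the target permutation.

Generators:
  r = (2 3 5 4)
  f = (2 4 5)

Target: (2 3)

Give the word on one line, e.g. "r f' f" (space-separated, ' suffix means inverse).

  after f: (2 4 5)
  after f: (2 5 4)
  after r': (2 3)

f f r'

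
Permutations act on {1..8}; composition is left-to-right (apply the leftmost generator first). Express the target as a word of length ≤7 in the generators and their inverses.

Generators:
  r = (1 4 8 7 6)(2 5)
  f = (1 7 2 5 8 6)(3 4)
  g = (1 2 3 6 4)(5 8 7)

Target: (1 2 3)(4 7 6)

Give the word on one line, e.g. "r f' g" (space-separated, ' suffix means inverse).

  after g': (1 4 6 3 2)(5 7 8)
  after r': (2 6 3 5 8)(4 7)
  after g: (1 2 4 5 7)(3 8)
  after f: (1 5 2 3 6)(4 8)
  after r: (1 2 3)(4 7 6)

g' r' g f r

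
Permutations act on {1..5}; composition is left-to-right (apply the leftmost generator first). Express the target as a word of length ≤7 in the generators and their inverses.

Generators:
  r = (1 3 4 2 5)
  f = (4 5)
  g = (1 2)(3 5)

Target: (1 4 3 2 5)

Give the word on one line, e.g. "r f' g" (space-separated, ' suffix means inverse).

f' g r f g

  after f': (4 5)
  after g: (1 2)(3 5 4)
  after r: (1 5 2 3)
  after f: (1 4 5 2 3)
  after g: (1 4 3 2 5)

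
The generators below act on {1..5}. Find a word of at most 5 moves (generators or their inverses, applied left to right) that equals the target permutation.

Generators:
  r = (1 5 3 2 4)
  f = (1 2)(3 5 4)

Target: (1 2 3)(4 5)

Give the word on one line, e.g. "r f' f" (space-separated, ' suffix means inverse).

r' f r

  after r': (1 4 2 3 5)
  after f: (1 3 4)(2 5)
  after r: (1 2 3)(4 5)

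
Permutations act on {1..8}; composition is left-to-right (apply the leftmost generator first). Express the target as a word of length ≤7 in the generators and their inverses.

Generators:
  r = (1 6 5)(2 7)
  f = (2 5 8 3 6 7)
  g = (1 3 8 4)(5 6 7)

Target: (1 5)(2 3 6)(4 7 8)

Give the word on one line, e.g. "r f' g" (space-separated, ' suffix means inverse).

  after r: (1 6 5)(2 7)
  after g': (1 5 4 8 3)(2 6 7)
  after f': (1 2 3)(4 5)
  after g: (1 2 8 4 6 7 5)
  after f: (1 5)(2 3 6)(4 7 8)

r g' f' g f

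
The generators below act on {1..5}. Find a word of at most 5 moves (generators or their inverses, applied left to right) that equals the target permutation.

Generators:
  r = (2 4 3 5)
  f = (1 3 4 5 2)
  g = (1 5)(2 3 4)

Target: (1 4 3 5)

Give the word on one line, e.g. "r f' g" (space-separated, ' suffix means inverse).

  after f': (1 2 5 4 3)
  after r': (1 5 2 3)
  after r': (1 3)(2 4)
  after g: (1 4 3 5)

f' r' r' g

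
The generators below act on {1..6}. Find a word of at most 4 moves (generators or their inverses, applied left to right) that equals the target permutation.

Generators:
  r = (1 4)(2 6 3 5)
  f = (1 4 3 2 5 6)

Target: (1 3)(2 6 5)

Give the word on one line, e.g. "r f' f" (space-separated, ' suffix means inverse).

  after r': (1 4)(2 5 3 6)
  after f: (1 3)(2 6 5)

r' f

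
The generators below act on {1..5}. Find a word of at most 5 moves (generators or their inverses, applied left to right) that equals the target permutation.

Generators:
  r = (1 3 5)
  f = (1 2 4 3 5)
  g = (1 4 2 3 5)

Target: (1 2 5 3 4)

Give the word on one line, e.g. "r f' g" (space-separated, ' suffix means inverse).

f g' g' f r'

  after f: (1 2 4 3 5)
  after g': (1 4 2)
  after g': (2 5 3)
  after f: (1 2)(3 4)
  after r': (1 2 5 3 4)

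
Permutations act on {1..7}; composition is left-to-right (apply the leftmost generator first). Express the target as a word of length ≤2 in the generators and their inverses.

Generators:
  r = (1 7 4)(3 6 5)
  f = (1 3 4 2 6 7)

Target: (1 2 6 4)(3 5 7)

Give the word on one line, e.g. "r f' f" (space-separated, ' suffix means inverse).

r' f

  after r': (1 4 7)(3 5 6)
  after f: (1 2 6 4)(3 5 7)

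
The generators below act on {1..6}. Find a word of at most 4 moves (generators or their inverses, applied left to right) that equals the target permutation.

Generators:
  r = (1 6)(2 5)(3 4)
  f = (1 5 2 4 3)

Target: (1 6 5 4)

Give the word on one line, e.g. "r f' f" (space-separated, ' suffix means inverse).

r' f

  after r': (1 6)(2 5)(3 4)
  after f: (1 6 5 4)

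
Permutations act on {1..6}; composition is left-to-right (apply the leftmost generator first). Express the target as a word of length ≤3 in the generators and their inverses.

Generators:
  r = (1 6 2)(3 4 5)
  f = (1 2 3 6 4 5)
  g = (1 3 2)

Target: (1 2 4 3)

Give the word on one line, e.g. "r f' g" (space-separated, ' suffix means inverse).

  after r': (1 2 6)(3 5 4)
  after g: (2 6 3 5 4)
  after f: (1 2 4 3)

r' g f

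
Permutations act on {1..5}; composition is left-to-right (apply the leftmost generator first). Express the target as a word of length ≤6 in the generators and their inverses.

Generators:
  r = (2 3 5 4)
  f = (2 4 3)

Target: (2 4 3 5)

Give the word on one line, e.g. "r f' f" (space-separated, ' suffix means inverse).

  after r': (2 4 5 3)
  after r': (2 5)(3 4)
  after f: (2 5 4)
  after r: (2 4 3 5)

r' r' f r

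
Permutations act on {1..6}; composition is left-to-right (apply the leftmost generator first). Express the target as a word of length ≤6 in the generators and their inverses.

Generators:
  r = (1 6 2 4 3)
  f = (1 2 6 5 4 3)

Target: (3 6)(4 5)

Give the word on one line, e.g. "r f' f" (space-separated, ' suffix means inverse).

f r' f' r' r'

  after f: (1 2 6 5 4 3)
  after r': (1 6 5 2)
  after f': (1 2 3 4 5)
  after r': (1 6)(2 4 5 3)
  after r': (3 6)(4 5)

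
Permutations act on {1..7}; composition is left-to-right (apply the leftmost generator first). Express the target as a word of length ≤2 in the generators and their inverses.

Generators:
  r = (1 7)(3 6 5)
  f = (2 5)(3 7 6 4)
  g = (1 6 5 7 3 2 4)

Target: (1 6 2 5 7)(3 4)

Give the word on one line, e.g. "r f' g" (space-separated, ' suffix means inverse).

  after r: (1 7)(3 6 5)
  after f: (1 6 2 5 7)(3 4)

r f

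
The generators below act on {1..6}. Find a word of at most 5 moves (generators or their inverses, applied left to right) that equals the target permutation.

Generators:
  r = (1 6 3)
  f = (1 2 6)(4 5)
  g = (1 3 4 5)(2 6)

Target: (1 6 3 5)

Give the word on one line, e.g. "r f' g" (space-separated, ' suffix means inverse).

  after g: (1 3 4 5)(2 6)
  after f': (1 3 5 6)
  after r': (1 6 3 5)

g f' r'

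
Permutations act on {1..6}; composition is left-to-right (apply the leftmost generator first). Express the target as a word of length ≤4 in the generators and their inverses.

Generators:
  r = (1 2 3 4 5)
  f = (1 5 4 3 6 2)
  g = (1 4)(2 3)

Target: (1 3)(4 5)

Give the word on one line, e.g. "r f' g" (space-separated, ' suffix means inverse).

  after r: (1 2 3 4 5)
  after g': (1 3)(4 5)

r g'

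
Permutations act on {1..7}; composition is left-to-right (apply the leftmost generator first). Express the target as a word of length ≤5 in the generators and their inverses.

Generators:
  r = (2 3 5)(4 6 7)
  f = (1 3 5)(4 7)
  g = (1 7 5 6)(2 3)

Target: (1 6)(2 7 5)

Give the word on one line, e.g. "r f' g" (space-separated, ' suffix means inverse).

  after g: (1 7 5 6)(2 3)
  after g: (1 5)(6 7)
  after r': (1 3 2 5)(4 7)
  after f: (1 5 3 2)
  after g: (1 6)(2 7 5)

g g r' f g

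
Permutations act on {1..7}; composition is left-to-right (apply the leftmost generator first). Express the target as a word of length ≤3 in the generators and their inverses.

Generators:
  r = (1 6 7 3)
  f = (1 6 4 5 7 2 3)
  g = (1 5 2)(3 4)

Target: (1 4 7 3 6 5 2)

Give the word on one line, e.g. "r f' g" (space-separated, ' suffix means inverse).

f f

  after f: (1 6 4 5 7 2 3)
  after f: (1 4 7 3 6 5 2)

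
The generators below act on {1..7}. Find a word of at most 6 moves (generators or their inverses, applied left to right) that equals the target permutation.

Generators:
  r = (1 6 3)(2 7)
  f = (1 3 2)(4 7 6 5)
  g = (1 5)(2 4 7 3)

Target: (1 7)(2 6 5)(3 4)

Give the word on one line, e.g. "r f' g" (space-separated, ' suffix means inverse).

g f' g r g'

  after g: (1 5)(2 4 7 3)
  after f': (1 6 7)(2 5)
  after g: (1 6 3 2)(4 7 5)
  after r: (1 3 7 5 4 2 6)
  after g': (1 7)(2 6 5)(3 4)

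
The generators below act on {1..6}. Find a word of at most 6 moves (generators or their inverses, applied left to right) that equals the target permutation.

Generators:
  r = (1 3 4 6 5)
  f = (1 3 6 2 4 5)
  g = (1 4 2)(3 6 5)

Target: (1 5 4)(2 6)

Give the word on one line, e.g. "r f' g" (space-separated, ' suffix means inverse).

r g f' g g

  after r: (1 3 4 6 5)
  after g: (1 6 3 2)(4 5)
  after f': (1 3 6)(2 5)
  after g: (1 6 4 2 3 5)
  after g: (1 5 4)(2 6)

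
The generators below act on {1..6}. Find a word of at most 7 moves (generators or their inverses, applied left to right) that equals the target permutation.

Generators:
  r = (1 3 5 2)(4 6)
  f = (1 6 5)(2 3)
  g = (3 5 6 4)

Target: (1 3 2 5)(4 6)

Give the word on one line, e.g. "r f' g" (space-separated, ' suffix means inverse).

g f' f' g' r'

  after g: (3 5 6 4)
  after f': (1 5)(2 3 6 4)
  after f': (1 6 4 3)
  after g': (1 5 3)
  after r': (1 3 2 5)(4 6)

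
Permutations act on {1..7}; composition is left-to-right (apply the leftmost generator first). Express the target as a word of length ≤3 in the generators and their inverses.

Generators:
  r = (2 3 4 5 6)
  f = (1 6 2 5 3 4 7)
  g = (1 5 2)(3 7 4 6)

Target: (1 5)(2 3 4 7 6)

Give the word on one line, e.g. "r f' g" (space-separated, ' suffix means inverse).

  after g': (1 2 5)(3 6 4 7)
  after r': (1 6 3 5)(2 4 7)
  after r': (1 5)(2 3 4 7 6)

g' r' r'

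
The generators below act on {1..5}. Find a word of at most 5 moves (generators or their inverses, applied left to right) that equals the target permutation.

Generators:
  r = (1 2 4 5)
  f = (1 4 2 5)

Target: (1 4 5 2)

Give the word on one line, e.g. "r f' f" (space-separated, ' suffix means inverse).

r' f r' f f

  after r': (1 5 4 2)
  after f: (2 4 5)
  after r': (1 5)
  after f: (2 5 4)
  after f: (1 4 5 2)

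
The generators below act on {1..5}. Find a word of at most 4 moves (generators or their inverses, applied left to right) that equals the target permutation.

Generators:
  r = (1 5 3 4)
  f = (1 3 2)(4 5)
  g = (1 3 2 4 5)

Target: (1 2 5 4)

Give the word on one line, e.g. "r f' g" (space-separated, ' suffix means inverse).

  after g: (1 3 2 4 5)
  after r: (1 4 3 2)
  after g': (1 2 5 4)

g r g'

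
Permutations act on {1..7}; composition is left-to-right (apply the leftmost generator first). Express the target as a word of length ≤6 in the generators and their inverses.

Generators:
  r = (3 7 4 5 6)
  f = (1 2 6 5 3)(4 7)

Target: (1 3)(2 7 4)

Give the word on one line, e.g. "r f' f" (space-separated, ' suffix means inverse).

  after r: (3 7 4 5 6)
  after f: (1 2 6)(3 4)
  after f: (1 6 2 5 3 7 4)
  after r': (1 5 6 2 4)
  after f: (1 3)(2 7 4)

r f f r' f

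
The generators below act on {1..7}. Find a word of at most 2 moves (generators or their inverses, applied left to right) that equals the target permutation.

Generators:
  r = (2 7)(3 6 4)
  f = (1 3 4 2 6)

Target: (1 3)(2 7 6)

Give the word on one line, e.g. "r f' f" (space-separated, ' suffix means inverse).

r f

  after r: (2 7)(3 6 4)
  after f: (1 3)(2 7 6)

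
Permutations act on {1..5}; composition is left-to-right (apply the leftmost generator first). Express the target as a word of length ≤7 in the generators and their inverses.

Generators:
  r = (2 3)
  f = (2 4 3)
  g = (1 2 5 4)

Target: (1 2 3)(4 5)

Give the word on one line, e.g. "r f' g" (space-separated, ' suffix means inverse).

  after f: (2 4 3)
  after f: (2 3 4)
  after g: (1 2 3)(4 5)
  after r': (1 3)(4 5)
  after r': (1 2 3)(4 5)

f f g r' r'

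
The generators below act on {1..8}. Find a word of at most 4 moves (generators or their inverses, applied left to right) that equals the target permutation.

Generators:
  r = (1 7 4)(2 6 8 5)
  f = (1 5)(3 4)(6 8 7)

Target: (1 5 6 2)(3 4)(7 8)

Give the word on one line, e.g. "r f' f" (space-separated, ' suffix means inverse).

  after r: (1 7 4)(2 6 8 5)
  after r: (1 4 7)(2 8)(5 6)
  after r: (2 5 8 6)
  after f': (1 5 6 2)(3 4)(7 8)

r r r f'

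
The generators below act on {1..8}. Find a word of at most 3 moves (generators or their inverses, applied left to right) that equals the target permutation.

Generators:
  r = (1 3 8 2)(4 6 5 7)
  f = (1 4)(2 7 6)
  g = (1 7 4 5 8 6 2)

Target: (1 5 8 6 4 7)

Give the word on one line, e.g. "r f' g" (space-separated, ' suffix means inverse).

  after f': (1 4)(2 6 7)
  after g: (1 5 8 6 4 7)

f' g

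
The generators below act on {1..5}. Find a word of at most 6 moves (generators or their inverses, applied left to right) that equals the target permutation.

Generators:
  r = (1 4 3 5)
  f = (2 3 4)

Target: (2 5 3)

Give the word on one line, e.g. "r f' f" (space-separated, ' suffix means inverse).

r' f r' r' r'

  after r': (1 5 3 4)
  after f: (1 5 4)(2 3)
  after r': (1 3 2 4 5)
  after r': (1 4 3 2)
  after r': (2 5 3)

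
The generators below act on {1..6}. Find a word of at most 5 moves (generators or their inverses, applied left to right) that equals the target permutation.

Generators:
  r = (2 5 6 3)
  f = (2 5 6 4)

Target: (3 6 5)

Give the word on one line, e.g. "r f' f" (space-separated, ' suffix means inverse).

f r f f

  after f: (2 5 6 4)
  after r: (2 6 4 5 3)
  after f: (2 4 6)(3 5)
  after f: (3 6 5)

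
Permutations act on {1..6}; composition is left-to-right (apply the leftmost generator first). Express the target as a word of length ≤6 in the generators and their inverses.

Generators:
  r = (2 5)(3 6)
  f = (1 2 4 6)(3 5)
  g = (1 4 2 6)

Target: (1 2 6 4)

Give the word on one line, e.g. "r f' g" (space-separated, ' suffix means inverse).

  after f': (1 6 4 2)(3 5)
  after r': (1 3 2)(4 5 6)
  after r': (1 6 4 2)(3 5)
  after g: (2 4 6)(3 5)
  after f: (1 2 6 4)

f' r' r' g f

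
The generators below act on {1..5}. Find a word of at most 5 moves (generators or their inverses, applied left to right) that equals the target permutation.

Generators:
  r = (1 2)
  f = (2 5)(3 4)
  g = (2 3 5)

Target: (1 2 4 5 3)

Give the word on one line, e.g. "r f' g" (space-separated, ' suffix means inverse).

g r' f' r g

  after g: (2 3 5)
  after r': (1 2 3 5)
  after f': (1 5)(2 4 3)
  after r: (1 5 2 4 3)
  after g: (1 2 4 5 3)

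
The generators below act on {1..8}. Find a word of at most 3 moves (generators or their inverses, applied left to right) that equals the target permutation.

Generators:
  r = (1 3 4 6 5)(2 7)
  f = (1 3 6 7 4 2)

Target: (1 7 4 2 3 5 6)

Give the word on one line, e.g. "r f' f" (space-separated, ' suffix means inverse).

  after f': (1 2 4 7 6 3)
  after r': (1 7 4 2 3 5 6)

f' r'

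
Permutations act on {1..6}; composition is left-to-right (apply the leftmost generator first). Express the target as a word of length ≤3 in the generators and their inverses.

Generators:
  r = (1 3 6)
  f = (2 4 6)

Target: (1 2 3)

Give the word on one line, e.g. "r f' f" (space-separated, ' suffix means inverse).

  after f': (2 6 4)
  after r': (1 6 4 2 3)
  after f: (1 2 3)

f' r' f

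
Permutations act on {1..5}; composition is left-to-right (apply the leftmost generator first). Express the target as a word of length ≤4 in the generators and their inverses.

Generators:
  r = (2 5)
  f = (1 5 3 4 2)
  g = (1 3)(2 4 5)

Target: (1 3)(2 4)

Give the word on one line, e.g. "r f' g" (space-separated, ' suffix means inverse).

r' g'

  after r': (2 5)
  after g': (1 3)(2 4)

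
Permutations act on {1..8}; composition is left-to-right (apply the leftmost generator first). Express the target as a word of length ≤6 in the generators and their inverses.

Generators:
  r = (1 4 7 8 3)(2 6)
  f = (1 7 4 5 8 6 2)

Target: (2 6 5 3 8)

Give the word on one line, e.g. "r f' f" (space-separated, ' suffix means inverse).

  after f': (1 2 6 8 5 4 7)
  after r: (1 6 3)(4 8 5 7)
  after f': (1 8 4 5)(2 6 3)
  after r': (1 7 4 5 3 6 8)
  after f': (2 6 5 3 8)

f' r f' r' f'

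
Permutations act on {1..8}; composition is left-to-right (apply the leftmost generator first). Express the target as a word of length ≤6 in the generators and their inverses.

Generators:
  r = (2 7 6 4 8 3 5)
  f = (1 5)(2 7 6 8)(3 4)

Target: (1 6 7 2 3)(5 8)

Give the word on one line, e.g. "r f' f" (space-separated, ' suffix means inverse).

  after r: (2 7 6 4 8 3 5)
  after f: (1 5 7 8 4 2 6 3)
  after r: (1 2 4 7 3)(5 6)
  after r: (1 7 5 4 6 2 8 3)
  after r: (1 6 7 2 3)(5 8)

r f r r r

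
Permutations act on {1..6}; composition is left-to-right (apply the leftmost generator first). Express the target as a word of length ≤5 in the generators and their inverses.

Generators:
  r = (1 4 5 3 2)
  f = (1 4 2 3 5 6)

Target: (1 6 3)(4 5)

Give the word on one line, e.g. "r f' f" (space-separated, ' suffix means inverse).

r' f f f r'

  after r': (1 2 3 5 4)
  after f: (1 3 6)(2 5)
  after f: (1 5 3)(2 6 4)
  after f: (1 6 2)(3 4)
  after r': (1 6 3)(4 5)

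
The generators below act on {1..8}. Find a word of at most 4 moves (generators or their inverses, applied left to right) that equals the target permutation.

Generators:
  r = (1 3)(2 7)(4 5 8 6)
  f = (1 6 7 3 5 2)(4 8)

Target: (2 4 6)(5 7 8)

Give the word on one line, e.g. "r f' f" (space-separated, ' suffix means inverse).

  after r: (1 3)(2 7)(4 5 8 6)
  after f': (1 7 5 4 3 2 6 8)
  after r': (1 2 8 3 7 4)(5 6)
  after f: (2 4 6)(5 7 8)

r f' r' f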